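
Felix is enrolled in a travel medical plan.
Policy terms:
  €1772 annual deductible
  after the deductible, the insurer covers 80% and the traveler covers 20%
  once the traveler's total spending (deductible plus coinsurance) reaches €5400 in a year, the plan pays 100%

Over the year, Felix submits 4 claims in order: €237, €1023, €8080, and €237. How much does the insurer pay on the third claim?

€6054.40

Bill 1, €237: fully absorbed by the deductible. Traveler owes €237 (running OOP €237). Insurer: €237 − €237 = €0.
Bill 2, €1023: entire amount goes to the deductible. Traveler owes €1023 (running OOP €1260). Insurer: €1023 − €1023 = €0.
Bill 3, €8080: €512 to deductible, leaving €7568; traveler's 20% is €1513.60. Traveler pays €2025.60; OOP now €3285.60. Insurer: €8080 − €2025.60 = €6054.40.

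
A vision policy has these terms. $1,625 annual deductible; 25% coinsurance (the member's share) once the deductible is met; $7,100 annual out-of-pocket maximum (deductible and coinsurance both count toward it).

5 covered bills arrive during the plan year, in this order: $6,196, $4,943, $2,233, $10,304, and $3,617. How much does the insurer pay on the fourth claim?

Bill 1, $6,196: $1,625 finishes the deductible; $4,571 goes to coinsurance; coinsurance $4,571 × 25% = $1,142.75. Member pays $2,767.75; OOP now $2,767.75. Plan pays $6,196 − $2,767.75 = $3,428.25.
Bill 2, $4,943: deductible met; 25% of $4,943 = $1,235.75. Cost to member: $1,235.75. OOP to date $4,003.50. Plan pays $4,943 − $1,235.75 = $3,707.25.
Bill 3, $2,233: deductible already satisfied, so member's share is 25% × $2,233 = $558.25. Member owes $558.25 (running OOP $4,561.75). Plan pays $2,233 − $558.25 = $1,674.75.
Bill 4, $10,304: deductible already satisfied, so member's share is 25% × $10,304 = $2,576. That would push OOP to $7,137.75, over the $7,100 cap, so member pays $7,100 − $4,561.75 = $2,538.25. Insurer: $10,304 − $2,538.25 = $7,765.75.

$7,765.75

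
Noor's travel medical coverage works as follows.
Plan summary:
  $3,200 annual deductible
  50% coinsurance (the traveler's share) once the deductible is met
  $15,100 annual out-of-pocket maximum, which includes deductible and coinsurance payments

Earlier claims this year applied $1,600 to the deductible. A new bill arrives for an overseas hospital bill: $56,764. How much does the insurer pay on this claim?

$1,600 of the $3,200 deductible is already met, leaving $1,600.
The remaining $55,164 (= $56,764 − $1,600) moves to coinsurance.
50% of $55,164 = $27,582 falls to the traveler.
That puts the traveler's cost at $1,600 + $27,582 = $29,182 before any cap.
That would bring total out-of-pocket to $30,782, past the $15,100 cap. The traveler is capped at $15,100 − $1,600 = $13,500 on this claim.
The plan picks up $56,764 − $13,500 = $43,264.

$43,264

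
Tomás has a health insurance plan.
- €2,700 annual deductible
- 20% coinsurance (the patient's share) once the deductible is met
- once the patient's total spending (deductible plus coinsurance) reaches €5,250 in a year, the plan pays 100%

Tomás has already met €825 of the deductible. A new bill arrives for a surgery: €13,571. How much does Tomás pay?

Deductible still to meet: €2,700 − €825 = €1,875.
That leaves €13,571 − €1,875 = €11,696 for coinsurance.
Patient's 20% share of €11,696 is €2,339.20.
Patient responsibility before any cap: €1,875 + €2,339.20 = €4,214.20.
Cumulative spending €825 + €4,214.20 = €5,039.20 stays under the €5,250 maximum.

€4,214.20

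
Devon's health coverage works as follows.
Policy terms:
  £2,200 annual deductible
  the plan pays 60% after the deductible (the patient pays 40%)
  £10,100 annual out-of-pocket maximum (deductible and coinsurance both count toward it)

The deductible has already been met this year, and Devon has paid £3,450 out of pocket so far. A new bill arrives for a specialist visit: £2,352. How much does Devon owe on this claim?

£940.80

With the deductible met, the entire £2,352 is subject to coinsurance.
40% of £2,352 = £940.80 falls to the patient.
Total out-of-pocket so far would be £3,450 + £940.80 = £4,390.80, below the £10,100 cap — no reduction.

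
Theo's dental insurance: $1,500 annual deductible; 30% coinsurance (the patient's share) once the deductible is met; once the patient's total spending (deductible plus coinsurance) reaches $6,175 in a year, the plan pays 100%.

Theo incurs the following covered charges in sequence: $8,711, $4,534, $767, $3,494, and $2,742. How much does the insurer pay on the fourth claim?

$2,572.60

Bill 1, $8,711: deductible takes $1,500, $7,211 remains; coinsurance $7,211 × 30% = $2,163.30. Patient owes $3,663.30 (running OOP $3,663.30). Plan pays $8,711 − $3,663.30 = $5,047.70.
Bill 2, $4,534: 30% coinsurance on $4,534 = $1,360.20. Cost to patient: $1,360.20. OOP to date $5,023.50. Plan pays $4,534 − $1,360.20 = $3,173.80.
Bill 3, $767: 30% coinsurance on $767 = $230.10. Patient owes $230.10 (running OOP $5,253.60). Plan pays $767 − $230.10 = $536.90.
Bill 4, $3,494: 30% coinsurance on $3,494 = $1,048.20. OOP would hit $6,301.80 > $6,175, so the cap limits the patient to $6,175 − $5,253.60 = $921.40. Plan pays $3,494 − $921.40 = $2,572.60.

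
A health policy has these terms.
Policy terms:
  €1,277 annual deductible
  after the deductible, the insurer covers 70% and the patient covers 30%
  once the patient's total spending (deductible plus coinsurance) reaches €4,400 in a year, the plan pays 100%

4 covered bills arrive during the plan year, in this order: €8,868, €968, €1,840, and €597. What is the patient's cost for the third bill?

€552

Bill 1, €8,868: deductible takes €1,277, €7,591 remains; patient's 30% is €2,277.30. Cost to patient: €3,554.30. OOP to date €3,554.30.
Bill 2, €968: 30% coinsurance on €968 = €290.40. Patient pays €290.40; OOP now €3,844.70.
Bill 3, €1,840: 30% coinsurance on €1,840 = €552. Patient pays €552; OOP now €4,396.70.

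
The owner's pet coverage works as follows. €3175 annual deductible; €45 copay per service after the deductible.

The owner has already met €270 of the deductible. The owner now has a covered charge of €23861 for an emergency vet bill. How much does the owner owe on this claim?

€2950

€270 of the €3175 deductible is already met, leaving €2905.
That leaves €23861 − €2905 = €20956 for the copay.
Copay on this service: €45.
That puts the owner's cost at €2905 + €45 = €2950.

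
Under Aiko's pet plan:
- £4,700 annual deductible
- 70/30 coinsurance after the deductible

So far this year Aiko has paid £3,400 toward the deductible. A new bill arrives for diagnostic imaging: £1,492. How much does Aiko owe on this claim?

£1,357.60

Deductible still to meet: £4,700 − £3,400 = £1,300.
That leaves £1,492 − £1,300 = £192 for coinsurance.
Coinsurance: £192 × 30% = £57.60.
That puts the owner's cost at £1,300 + £57.60 = £1,357.60.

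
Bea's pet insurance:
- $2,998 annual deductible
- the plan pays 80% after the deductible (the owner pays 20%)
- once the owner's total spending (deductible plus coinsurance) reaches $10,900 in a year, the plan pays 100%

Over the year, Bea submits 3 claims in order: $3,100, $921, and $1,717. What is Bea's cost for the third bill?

#1 ($3,100): deductible takes $2,998, $102 remains; owner's 20% is $20.40. Owner owes $3,018.40 (running OOP $3,018.40).
#2 ($921): 20% coinsurance on $921 = $184.20. Cost to owner: $184.20. OOP to date $3,202.60.
#3 ($1,717): deductible already satisfied, so owner's share is 20% × $1,717 = $343.40. Cost to owner: $343.40. OOP to date $3,546.

$343.40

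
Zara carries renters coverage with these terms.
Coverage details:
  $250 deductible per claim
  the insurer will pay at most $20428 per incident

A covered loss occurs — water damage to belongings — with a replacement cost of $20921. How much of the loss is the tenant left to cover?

$493

Subtract the deductible: $20921 − $250 = $20671.
The $20428 per-incident cap binds; insurer pays $20428.
The tenant bears the rest of the original loss: $20921 − $20428 = $493.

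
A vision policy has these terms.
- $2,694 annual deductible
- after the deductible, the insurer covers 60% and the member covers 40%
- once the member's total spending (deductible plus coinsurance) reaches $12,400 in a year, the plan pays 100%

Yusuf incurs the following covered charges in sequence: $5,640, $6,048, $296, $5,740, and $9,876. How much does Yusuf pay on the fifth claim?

Bill 1, $5,640: $2,694 to deductible, leaving $2,946; coinsurance $2,946 × 40% = $1,178.40. Member owes $3,872.40 (running OOP $3,872.40).
Bill 2, $6,048: deductible already satisfied, so member's share is 40% × $6,048 = $2,419.20. Cost to member: $2,419.20. OOP to date $6,291.60.
Bill 3, $296: deductible already satisfied, so member's share is 40% × $296 = $118.40. Member owes $118.40 (running OOP $6,410).
Bill 4, $5,740: 40% coinsurance on $5,740 = $2,296. Cost to member: $2,296. OOP to date $8,706.
Bill 5, $9,876: deductible already satisfied, so member's share is 40% × $9,876 = $3,950.40. OOP would hit $12,656.40 > $12,400, so the cap limits the member to $12,400 − $8,706 = $3,694.

$3,694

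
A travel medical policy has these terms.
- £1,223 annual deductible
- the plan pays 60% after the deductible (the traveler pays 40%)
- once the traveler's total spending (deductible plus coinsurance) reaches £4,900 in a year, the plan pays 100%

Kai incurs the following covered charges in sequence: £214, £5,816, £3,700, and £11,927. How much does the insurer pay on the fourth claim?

£11,652.80

Bill 1, £214: all of it applies to the deductible. Traveler pays £214; OOP now £214. Insurer: £214 − £214 = £0.
Bill 2, £5,816: £1,009 to deductible, leaving £4,807; coinsurance £4,807 × 40% = £1,922.80. Traveler pays £2,931.80; OOP now £3,145.80. Plan pays £5,816 − £2,931.80 = £2,884.20.
Bill 3, £3,700: deductible already satisfied, so traveler's share is 40% × £3,700 = £1,480. Traveler pays £1,480; OOP now £4,625.80. Insurer: £3,700 − £1,480 = £2,220.
Bill 4, £11,927: deductible already satisfied, so traveler's share is 40% × £11,927 = £4,770.80. OOP would hit £9,396.60 > £4,900, so the cap limits the traveler to £4,900 − £4,625.80 = £274.20. Insurer: £11,927 − £274.20 = £11,652.80.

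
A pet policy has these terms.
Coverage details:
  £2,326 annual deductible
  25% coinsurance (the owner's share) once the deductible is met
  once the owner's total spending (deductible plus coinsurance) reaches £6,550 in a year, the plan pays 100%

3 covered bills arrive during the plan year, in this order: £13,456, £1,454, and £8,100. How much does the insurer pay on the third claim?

£7,022

Claim 1 (£13,456): deductible takes £2,326, £11,130 remains; owner's 25% is £2,782.50. Owner owes £5,108.50 (running OOP £5,108.50). Insurer: £13,456 − £5,108.50 = £8,347.50.
Claim 2 (£1,454): deductible met; 25% of £1,454 = £363.50. Cost to owner: £363.50. OOP to date £5,472. Plan pays £1,454 − £363.50 = £1,090.50.
Claim 3 (£8,100): deductible met; 25% of £8,100 = £2,025. Adding that to £5,472 gives £7,497, past the £6,550 cap; owner pays only £6,550 − £5,472 = £1,078. Plan pays £8,100 − £1,078 = £7,022.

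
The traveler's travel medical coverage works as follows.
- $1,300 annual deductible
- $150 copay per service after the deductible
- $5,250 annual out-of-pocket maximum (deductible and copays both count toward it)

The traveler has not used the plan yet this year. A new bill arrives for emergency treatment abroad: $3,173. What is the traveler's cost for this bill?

Deductible not yet touched, so the first $1,300 of the bill goes to the deductible.
The remaining $1,873 (= $3,173 − $1,300) moves to the copay.
Copay on this service: $150.
Traveler responsibility before any cap: $1,300 + $150 = $1,450.
Year-to-date out-of-pocket becomes $0 + $1,450 = $1,450, still under the $5,250 maximum, so no cap applies.

$1,450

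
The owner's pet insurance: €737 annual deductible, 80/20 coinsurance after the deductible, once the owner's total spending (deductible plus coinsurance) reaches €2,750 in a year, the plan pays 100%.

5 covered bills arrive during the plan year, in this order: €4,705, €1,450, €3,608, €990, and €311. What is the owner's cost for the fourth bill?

€198

Bill 1, €4,705: deductible takes €737, €3,968 remains; coinsurance €3,968 × 20% = €793.60. Owner pays €1,530.60; OOP now €1,530.60.
Bill 2, €1,450: 20% coinsurance on €1,450 = €290. Owner pays €290; OOP now €1,820.60.
Bill 3, €3,608: 20% coinsurance on €3,608 = €721.60. Cost to owner: €721.60. OOP to date €2,542.20.
Bill 4, €990: deductible met; 20% of €990 = €198. Cost to owner: €198. OOP to date €2,740.20.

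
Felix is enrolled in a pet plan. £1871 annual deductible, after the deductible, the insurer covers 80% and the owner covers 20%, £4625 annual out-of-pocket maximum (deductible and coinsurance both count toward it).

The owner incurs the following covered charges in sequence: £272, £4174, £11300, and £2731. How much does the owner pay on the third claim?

Claim 1 — £272: entire amount goes to the deductible. Owner owes £272 (running OOP £272).
Claim 2 — £4174: £1599 to deductible, leaving £2575; owner's 20% is £515. Owner pays £2114; OOP now £2386.
Claim 3 — £11300: deductible met; 20% of £11300 = £2260. OOP would hit £4646 > £4625, so the cap limits the owner to £4625 − £2386 = £2239.

£2239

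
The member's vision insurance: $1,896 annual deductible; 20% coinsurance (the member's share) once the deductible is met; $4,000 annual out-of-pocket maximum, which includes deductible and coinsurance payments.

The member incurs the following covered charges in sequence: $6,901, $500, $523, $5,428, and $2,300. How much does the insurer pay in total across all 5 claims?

Claim 1 — $6,901: $1,896 to deductible, leaving $5,005; member's 20% is $1,001. Cost to member: $2,897. OOP to date $2,897. Plan pays $6,901 − $2,897 = $4,004.
Claim 2 — $500: deductible met; 20% of $500 = $100. Member pays $100; OOP now $2,997. Insurer: $500 − $100 = $400.
Claim 3 — $523: deductible already satisfied, so member's share is 20% × $523 = $104.60. Member pays $104.60; OOP now $3,101.60. Plan pays $523 − $104.60 = $418.40.
Claim 4 — $5,428: 20% coinsurance on $5,428 = $1,085.60. That would push OOP to $4,187.20, over the $4,000 cap, so member pays $4,000 − $3,101.60 = $898.40. Plan pays $5,428 − $898.40 = $4,529.60.
Claim 5 — $2,300: 20% coinsurance on $2,300 = $460. Adding that to $4,000 gives $4,460, past the $4,000 cap; member pays only $4,000 − $4,000 = $0. Insurer: $2,300 − $0 = $2,300.
Insurer total = bills − member's total = $15,652 − $4,000 = $11,652.

$11,652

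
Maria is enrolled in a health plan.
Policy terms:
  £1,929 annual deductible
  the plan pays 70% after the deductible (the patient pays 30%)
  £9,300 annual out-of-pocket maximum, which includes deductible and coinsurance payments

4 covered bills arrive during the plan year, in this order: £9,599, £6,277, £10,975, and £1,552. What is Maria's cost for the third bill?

£3,186.90

Claim 1 (£9,599): £1,929 to deductible, leaving £7,670; patient's 30% is £2,301. Patient pays £4,230; OOP now £4,230.
Claim 2 (£6,277): deductible already satisfied, so patient's share is 30% × £6,277 = £1,883.10. Patient owes £1,883.10 (running OOP £6,113.10).
Claim 3 (£10,975): deductible already satisfied, so patient's share is 30% × £10,975 = £3,292.50. Adding that to £6,113.10 gives £9,405.60, past the £9,300 cap; patient pays only £9,300 − £6,113.10 = £3,186.90.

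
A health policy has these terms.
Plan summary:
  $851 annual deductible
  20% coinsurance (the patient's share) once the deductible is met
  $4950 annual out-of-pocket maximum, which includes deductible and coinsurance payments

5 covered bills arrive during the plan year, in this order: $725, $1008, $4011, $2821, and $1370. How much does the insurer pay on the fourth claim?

#1 ($725): fully absorbed by the deductible. Cost to patient: $725. OOP to date $725. Insurer: $725 − $725 = $0.
#2 ($1008): $126 to deductible, leaving $882; coinsurance $882 × 20% = $176.40. Patient pays $302.40; OOP now $1027.40. Plan pays $1008 − $302.40 = $705.60.
#3 ($4011): deductible met; 20% of $4011 = $802.20. Cost to patient: $802.20. OOP to date $1829.60. Plan pays $4011 − $802.20 = $3208.80.
#4 ($2821): deductible met; 20% of $2821 = $564.20. Cost to patient: $564.20. OOP to date $2393.80. Plan pays $2821 − $564.20 = $2256.80.

$2256.80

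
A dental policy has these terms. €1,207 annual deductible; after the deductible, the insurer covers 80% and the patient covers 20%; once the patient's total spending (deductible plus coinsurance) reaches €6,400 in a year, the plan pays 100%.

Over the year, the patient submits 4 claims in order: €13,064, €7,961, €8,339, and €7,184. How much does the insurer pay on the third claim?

€7,109.60

#1 (€13,064): deductible takes €1,207, €11,857 remains; 20% of €11,857 = €2,371.40. Patient pays €3,578.40; OOP now €3,578.40. Insurer: €13,064 − €3,578.40 = €9,485.60.
#2 (€7,961): deductible met; 20% of €7,961 = €1,592.20. Patient pays €1,592.20; OOP now €5,170.60. Plan pays €7,961 − €1,592.20 = €6,368.80.
#3 (€8,339): deductible met; 20% of €8,339 = €1,667.80. OOP would hit €6,838.40 > €6,400, so the cap limits the patient to €6,400 − €5,170.60 = €1,229.40. Insurer: €8,339 − €1,229.40 = €7,109.60.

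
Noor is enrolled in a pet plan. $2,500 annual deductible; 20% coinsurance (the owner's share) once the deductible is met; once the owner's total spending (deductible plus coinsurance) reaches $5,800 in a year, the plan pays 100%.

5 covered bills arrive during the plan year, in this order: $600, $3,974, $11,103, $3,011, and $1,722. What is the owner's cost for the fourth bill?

Claim 1 ($600): all of it applies to the deductible. Cost to owner: $600. OOP to date $600.
Claim 2 ($3,974): $1,900 finishes the deductible; $2,074 goes to coinsurance; 20% of $2,074 = $414.80. Cost to owner: $2,314.80. OOP to date $2,914.80.
Claim 3 ($11,103): 20% coinsurance on $11,103 = $2,220.60. Cost to owner: $2,220.60. OOP to date $5,135.40.
Claim 4 ($3,011): 20% coinsurance on $3,011 = $602.20. Cost to owner: $602.20. OOP to date $5,737.60.

$602.20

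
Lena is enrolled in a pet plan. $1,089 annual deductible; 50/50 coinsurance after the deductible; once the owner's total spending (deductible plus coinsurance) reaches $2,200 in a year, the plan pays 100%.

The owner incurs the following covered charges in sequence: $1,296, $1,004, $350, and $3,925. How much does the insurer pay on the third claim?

Bill 1, $1,296: $1,089 to deductible, leaving $207; 50% of $207 = $103.50. Cost to owner: $1,192.50. OOP to date $1,192.50. Insurer: $1,296 − $1,192.50 = $103.50.
Bill 2, $1,004: 50% coinsurance on $1,004 = $502. Owner owes $502 (running OOP $1,694.50). Plan pays $1,004 − $502 = $502.
Bill 3, $350: deductible met; 50% of $350 = $175. Cost to owner: $175. OOP to date $1,869.50. Plan pays $350 − $175 = $175.

$175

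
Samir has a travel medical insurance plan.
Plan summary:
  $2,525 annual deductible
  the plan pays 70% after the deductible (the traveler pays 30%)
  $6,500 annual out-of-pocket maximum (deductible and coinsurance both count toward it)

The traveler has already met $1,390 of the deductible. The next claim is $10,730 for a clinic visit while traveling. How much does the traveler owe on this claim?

$1,390 of the $2,525 deductible is already met, leaving $1,135.
The remaining $9,595 (= $10,730 − $1,135) moves to coinsurance.
Traveler's 30% share of $9,595 is $2,878.50.
That puts the traveler's cost at $1,135 + $2,878.50 = $4,013.50 before any cap.
Cumulative spending $1,390 + $4,013.50 = $5,403.50 stays under the $6,500 maximum.

$4,013.50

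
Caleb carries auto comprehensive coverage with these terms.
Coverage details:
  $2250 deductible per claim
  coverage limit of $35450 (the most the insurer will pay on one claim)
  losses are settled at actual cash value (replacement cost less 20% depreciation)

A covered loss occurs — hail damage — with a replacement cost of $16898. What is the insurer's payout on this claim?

$11268.40

At 20% depreciation, ACV = $16898 − $3379.60 = $13518.40.
Subtract the deductible: $13518.40 − $2250 = $11268.40.
$11268.40 is within the $35450 limit, so the insurer pays $11268.40.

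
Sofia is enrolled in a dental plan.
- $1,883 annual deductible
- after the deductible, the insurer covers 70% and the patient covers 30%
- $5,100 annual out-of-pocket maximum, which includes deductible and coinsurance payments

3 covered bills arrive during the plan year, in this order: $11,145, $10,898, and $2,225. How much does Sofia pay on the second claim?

#1 ($11,145): $1,883 to deductible, leaving $9,262; coinsurance $9,262 × 30% = $2,778.60. Cost to patient: $4,661.60. OOP to date $4,661.60.
#2 ($10,898): deductible met; 30% of $10,898 = $3,269.40. OOP would hit $7,931 > $5,100, so the cap limits the patient to $5,100 − $4,661.60 = $438.40.

$438.40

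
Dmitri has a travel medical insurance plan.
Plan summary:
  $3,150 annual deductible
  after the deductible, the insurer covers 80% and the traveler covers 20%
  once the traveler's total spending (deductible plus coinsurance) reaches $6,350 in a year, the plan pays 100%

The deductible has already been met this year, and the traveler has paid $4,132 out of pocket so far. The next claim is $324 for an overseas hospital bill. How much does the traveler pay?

With the deductible met, the entire $324 is subject to coinsurance.
20% of $324 = $64.80 falls to the traveler.
Cumulative spending $4,132 + $64.80 = $4,196.80 stays under the $6,350 maximum.

$64.80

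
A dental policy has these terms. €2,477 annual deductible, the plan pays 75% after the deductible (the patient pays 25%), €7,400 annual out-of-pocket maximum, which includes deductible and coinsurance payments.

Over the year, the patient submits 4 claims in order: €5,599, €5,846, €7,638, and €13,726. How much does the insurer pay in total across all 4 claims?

€25,409

Claim 1 (€5,599): deductible takes €2,477, €3,122 remains; 25% of €3,122 = €780.50. Patient pays €3,257.50; OOP now €3,257.50. Insurer: €5,599 − €3,257.50 = €2,341.50.
Claim 2 (€5,846): 25% coinsurance on €5,846 = €1,461.50. Cost to patient: €1,461.50. OOP to date €4,719. Insurer: €5,846 − €1,461.50 = €4,384.50.
Claim 3 (€7,638): deductible met; 25% of €7,638 = €1,909.50. Patient pays €1,909.50; OOP now €6,628.50. Insurer: €7,638 − €1,909.50 = €5,728.50.
Claim 4 (€13,726): 25% coinsurance on €13,726 = €3,431.50. OOP would hit €10,060 > €7,400, so the cap limits the patient to €7,400 − €6,628.50 = €771.50. Insurer: €13,726 − €771.50 = €12,954.50.
Insurer total = bills − patient's total = €32,809 − €7,400 = €25,409.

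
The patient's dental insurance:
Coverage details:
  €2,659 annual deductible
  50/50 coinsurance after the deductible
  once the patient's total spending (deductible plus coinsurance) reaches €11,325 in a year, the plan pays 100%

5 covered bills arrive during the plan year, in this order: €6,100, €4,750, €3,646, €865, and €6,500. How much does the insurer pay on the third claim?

€1,823

Claim 1 — €6,100: deductible takes €2,659, €3,441 remains; coinsurance €3,441 × 50% = €1,720.50. Patient pays €4,379.50; OOP now €4,379.50. Insurer: €6,100 − €4,379.50 = €1,720.50.
Claim 2 — €4,750: 50% coinsurance on €4,750 = €2,375. Patient pays €2,375; OOP now €6,754.50. Insurer: €4,750 − €2,375 = €2,375.
Claim 3 — €3,646: 50% coinsurance on €3,646 = €1,823. Patient pays €1,823; OOP now €8,577.50. Insurer: €3,646 − €1,823 = €1,823.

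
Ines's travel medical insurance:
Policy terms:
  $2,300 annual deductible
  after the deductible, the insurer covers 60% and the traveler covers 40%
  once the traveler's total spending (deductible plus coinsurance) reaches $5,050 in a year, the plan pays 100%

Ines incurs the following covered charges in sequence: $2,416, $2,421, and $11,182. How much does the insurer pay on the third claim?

$9,446.80

Claim 1 ($2,416): $2,300 finishes the deductible; $116 goes to coinsurance; 40% of $116 = $46.40. Traveler pays $2,346.40; OOP now $2,346.40. Insurer: $2,416 − $2,346.40 = $69.60.
Claim 2 ($2,421): 40% coinsurance on $2,421 = $968.40. Cost to traveler: $968.40. OOP to date $3,314.80. Insurer: $2,421 − $968.40 = $1,452.60.
Claim 3 ($11,182): deductible met; 40% of $11,182 = $4,472.80. Adding that to $3,314.80 gives $7,787.60, past the $5,050 cap; traveler pays only $5,050 − $3,314.80 = $1,735.20. Insurer: $11,182 − $1,735.20 = $9,446.80.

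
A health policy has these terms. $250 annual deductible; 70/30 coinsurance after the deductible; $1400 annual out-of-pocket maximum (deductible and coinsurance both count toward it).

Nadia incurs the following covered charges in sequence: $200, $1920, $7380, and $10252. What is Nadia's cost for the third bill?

$589

#1 ($200): fully absorbed by the deductible. Patient owes $200 (running OOP $200).
#2 ($1920): $50 finishes the deductible; $1870 goes to coinsurance; patient's 30% is $561. Patient owes $611 (running OOP $811).
#3 ($7380): deductible met; 30% of $7380 = $2214. Adding that to $811 gives $3025, past the $1400 cap; patient pays only $1400 − $811 = $589.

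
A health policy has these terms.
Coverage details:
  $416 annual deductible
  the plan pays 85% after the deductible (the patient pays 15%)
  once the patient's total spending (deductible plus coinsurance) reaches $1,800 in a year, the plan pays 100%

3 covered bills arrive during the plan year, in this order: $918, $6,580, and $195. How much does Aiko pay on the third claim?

Claim 1 — $918: $416 to deductible, leaving $502; patient's 15% is $75.30. Patient pays $491.30; OOP now $491.30.
Claim 2 — $6,580: deductible met; 15% of $6,580 = $987. Patient owes $987 (running OOP $1,478.30).
Claim 3 — $195: 15% coinsurance on $195 = $29.25. Patient owes $29.25 (running OOP $1,507.55).

$29.25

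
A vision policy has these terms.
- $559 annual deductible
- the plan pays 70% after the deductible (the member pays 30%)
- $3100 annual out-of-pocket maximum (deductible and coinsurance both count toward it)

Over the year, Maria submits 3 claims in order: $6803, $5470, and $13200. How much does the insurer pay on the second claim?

$4802.20

#1 ($6803): $559 finishes the deductible; $6244 goes to coinsurance; coinsurance $6244 × 30% = $1873.20. Member pays $2432.20; OOP now $2432.20. Plan pays $6803 − $2432.20 = $4370.80.
#2 ($5470): 30% coinsurance on $5470 = $1641. OOP would hit $4073.20 > $3100, so the cap limits the member to $3100 − $2432.20 = $667.80. Insurer: $5470 − $667.80 = $4802.20.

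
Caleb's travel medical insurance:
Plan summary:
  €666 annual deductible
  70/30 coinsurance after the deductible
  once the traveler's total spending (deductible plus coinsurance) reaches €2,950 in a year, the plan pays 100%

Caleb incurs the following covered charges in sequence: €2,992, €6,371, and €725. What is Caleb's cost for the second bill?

€1,586.20

#1 (€2,992): €666 to deductible, leaving €2,326; traveler's 30% is €697.80. Traveler owes €1,363.80 (running OOP €1,363.80).
#2 (€6,371): deductible met; 30% of €6,371 = €1,911.30. OOP would hit €3,275.10 > €2,950, so the cap limits the traveler to €2,950 − €1,363.80 = €1,586.20.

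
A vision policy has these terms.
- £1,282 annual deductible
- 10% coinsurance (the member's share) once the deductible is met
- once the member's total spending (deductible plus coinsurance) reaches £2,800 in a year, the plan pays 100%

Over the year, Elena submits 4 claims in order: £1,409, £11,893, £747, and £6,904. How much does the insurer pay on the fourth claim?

Claim 1 — £1,409: deductible takes £1,282, £127 remains; member's 10% is £12.70. Member owes £1,294.70 (running OOP £1,294.70). Insurer: £1,409 − £1,294.70 = £114.30.
Claim 2 — £11,893: deductible already satisfied, so member's share is 10% × £11,893 = £1,189.30. Member pays £1,189.30; OOP now £2,484. Plan pays £11,893 − £1,189.30 = £10,703.70.
Claim 3 — £747: deductible already satisfied, so member's share is 10% × £747 = £74.70. Cost to member: £74.70. OOP to date £2,558.70. Plan pays £747 − £74.70 = £672.30.
Claim 4 — £6,904: 10% coinsurance on £6,904 = £690.40. OOP would hit £3,249.10 > £2,800, so the cap limits the member to £2,800 − £2,558.70 = £241.30. Insurer: £6,904 − £241.30 = £6,662.70.

£6,662.70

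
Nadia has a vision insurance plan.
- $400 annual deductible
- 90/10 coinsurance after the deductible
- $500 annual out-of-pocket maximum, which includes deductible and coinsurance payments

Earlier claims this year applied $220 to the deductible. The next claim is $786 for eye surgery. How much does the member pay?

$220 of the $400 deductible is already met, leaving $180.
That leaves $786 − $180 = $606 for coinsurance.
Member's 10% share of $606 is $60.60.
So the member owes $180 + $60.60 = $240.60 before any cap.
Total out-of-pocket so far would be $220 + $240.60 = $460.60, below the $500 cap — no reduction.

$240.60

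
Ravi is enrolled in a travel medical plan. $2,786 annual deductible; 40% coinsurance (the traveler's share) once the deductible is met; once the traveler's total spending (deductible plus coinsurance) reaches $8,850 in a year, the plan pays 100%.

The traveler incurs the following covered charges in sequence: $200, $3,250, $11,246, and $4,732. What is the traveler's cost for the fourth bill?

Claim 1 ($200): fully absorbed by the deductible. Cost to traveler: $200. OOP to date $200.
Claim 2 ($3,250): $2,586 finishes the deductible; $664 goes to coinsurance; 40% of $664 = $265.60. Cost to traveler: $2,851.60. OOP to date $3,051.60.
Claim 3 ($11,246): deductible already satisfied, so traveler's share is 40% × $11,246 = $4,498.40. Traveler pays $4,498.40; OOP now $7,550.
Claim 4 ($4,732): 40% coinsurance on $4,732 = $1,892.80. OOP would hit $9,442.80 > $8,850, so the cap limits the traveler to $8,850 − $7,550 = $1,300.

$1,300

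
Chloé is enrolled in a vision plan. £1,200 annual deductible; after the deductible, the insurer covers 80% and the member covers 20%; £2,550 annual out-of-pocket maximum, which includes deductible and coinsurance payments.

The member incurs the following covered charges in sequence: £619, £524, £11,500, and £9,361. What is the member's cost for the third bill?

£1,407

Claim 1 — £619: all of it applies to the deductible. Member owes £619 (running OOP £619).
Claim 2 — £524: all of it applies to the deductible. Member owes £524 (running OOP £1,143).
Claim 3 — £11,500: £57 finishes the deductible; £11,443 goes to coinsurance; 20% of £11,443 = £2,288.60. Together that's £57 + £2,288.60 = £2,345.60. That would push OOP to £3,488.60, over the £2,550 cap, so member pays £2,550 − £1,143 = £1,407.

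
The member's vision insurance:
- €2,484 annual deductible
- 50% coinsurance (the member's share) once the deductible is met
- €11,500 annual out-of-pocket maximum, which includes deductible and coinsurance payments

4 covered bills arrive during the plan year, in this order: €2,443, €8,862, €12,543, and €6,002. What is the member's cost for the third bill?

€4,605.50

#1 (€2,443): entire amount goes to the deductible. Member owes €2,443 (running OOP €2,443).
#2 (€8,862): €41 to deductible, leaving €8,821; coinsurance €8,821 × 50% = €4,410.50. Member pays €4,451.50; OOP now €6,894.50.
#3 (€12,543): 50% coinsurance on €12,543 = €6,271.50. OOP would hit €13,166 > €11,500, so the cap limits the member to €11,500 − €6,894.50 = €4,605.50.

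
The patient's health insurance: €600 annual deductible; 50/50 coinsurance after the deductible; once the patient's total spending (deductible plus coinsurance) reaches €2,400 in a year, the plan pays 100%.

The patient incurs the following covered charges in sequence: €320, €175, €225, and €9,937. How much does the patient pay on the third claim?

#1 (€320): entire amount goes to the deductible. Cost to patient: €320. OOP to date €320.
#2 (€175): all of it applies to the deductible. Patient pays €175; OOP now €495.
#3 (€225): deductible takes €105, €120 remains; patient's 50% is €60. Patient owes €165 (running OOP €660).

€165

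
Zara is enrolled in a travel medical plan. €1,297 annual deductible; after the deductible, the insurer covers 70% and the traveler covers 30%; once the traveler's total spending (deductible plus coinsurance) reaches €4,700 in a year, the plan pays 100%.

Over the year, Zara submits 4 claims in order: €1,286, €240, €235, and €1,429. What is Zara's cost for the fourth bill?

€428.70

Bill 1, €1,286: fully absorbed by the deductible. Traveler pays €1,286; OOP now €1,286.
Bill 2, €240: €11 to deductible, leaving €229; traveler's 30% is €68.70. Traveler owes €79.70 (running OOP €1,365.70).
Bill 3, €235: deductible met; 30% of €235 = €70.50. Traveler owes €70.50 (running OOP €1,436.20).
Bill 4, €1,429: deductible met; 30% of €1,429 = €428.70. Cost to traveler: €428.70. OOP to date €1,864.90.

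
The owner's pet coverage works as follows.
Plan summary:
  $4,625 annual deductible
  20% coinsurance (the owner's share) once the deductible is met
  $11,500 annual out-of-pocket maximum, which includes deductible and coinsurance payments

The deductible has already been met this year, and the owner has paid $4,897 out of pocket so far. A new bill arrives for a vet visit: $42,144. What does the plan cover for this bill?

$35,541

With the deductible met, the entire $42,144 is subject to coinsurance.
Coinsurance: $42,144 × 20% = $8,428.80.
That would bring total out-of-pocket to $13,325.80, past the $11,500 cap. The owner is capped at $11,500 − $4,897 = $6,603 on this claim.
Insurer pays the balance: $42,144 − $6,603 = $35,541.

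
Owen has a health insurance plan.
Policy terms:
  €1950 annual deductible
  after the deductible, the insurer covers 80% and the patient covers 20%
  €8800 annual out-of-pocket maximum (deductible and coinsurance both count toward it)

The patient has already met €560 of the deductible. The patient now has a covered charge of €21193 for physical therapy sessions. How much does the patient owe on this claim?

€5350.60

Deductible still to meet: €1950 − €560 = €1390.
That leaves €21193 − €1390 = €19803 for coinsurance.
20% of €19803 = €3960.60 falls to the patient.
That puts the patient's cost at €1390 + €3960.60 = €5350.60 before any cap.
Year-to-date out-of-pocket becomes €560 + €5350.60 = €5910.60, still under the €8800 maximum, so no cap applies.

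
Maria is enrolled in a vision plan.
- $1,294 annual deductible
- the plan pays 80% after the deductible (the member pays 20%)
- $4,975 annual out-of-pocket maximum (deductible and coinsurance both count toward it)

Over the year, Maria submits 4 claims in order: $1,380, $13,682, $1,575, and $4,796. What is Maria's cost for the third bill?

$315

Claim 1 ($1,380): deductible takes $1,294, $86 remains; coinsurance $86 × 20% = $17.20. Member pays $1,311.20; OOP now $1,311.20.
Claim 2 ($13,682): deductible met; 20% of $13,682 = $2,736.40. Member owes $2,736.40 (running OOP $4,047.60).
Claim 3 ($1,575): deductible met; 20% of $1,575 = $315. Member owes $315 (running OOP $4,362.60).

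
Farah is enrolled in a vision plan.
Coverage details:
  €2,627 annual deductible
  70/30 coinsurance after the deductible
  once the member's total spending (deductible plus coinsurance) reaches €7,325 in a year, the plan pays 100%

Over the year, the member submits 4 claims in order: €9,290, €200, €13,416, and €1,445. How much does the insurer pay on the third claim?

€10,776.90

Claim 1 — €9,290: deductible takes €2,627, €6,663 remains; coinsurance €6,663 × 30% = €1,998.90. Member owes €4,625.90 (running OOP €4,625.90). Insurer: €9,290 − €4,625.90 = €4,664.10.
Claim 2 — €200: deductible already satisfied, so member's share is 30% × €200 = €60. Member pays €60; OOP now €4,685.90. Plan pays €200 − €60 = €140.
Claim 3 — €13,416: deductible already satisfied, so member's share is 30% × €13,416 = €4,024.80. Adding that to €4,685.90 gives €8,710.70, past the €7,325 cap; member pays only €7,325 − €4,685.90 = €2,639.10. Insurer: €13,416 − €2,639.10 = €10,776.90.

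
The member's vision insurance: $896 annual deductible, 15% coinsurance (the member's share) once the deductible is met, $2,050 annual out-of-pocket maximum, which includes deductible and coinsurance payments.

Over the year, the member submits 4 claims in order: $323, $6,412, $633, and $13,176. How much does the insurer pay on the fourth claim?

$12,992.80

Claim 1 — $323: fully absorbed by the deductible. Cost to member: $323. OOP to date $323. Plan pays $323 − $323 = $0.
Claim 2 — $6,412: $573 to deductible, leaving $5,839; coinsurance $5,839 × 15% = $875.85. Member pays $1,448.85; OOP now $1,771.85. Plan pays $6,412 − $1,448.85 = $4,963.15.
Claim 3 — $633: deductible already satisfied, so member's share is 15% × $633 = $94.95. Member pays $94.95; OOP now $1,866.80. Insurer: $633 − $94.95 = $538.05.
Claim 4 — $13,176: deductible met; 15% of $13,176 = $1,976.40. OOP would hit $3,843.20 > $2,050, so the cap limits the member to $2,050 − $1,866.80 = $183.20. Plan pays $13,176 − $183.20 = $12,992.80.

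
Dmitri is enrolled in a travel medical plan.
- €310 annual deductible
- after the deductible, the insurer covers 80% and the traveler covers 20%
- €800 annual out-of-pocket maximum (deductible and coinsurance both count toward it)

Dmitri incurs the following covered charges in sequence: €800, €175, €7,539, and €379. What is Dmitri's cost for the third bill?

€357

Claim 1 (€800): deductible takes €310, €490 remains; traveler's 20% is €98. Cost to traveler: €408. OOP to date €408.
Claim 2 (€175): deductible met; 20% of €175 = €35. Traveler pays €35; OOP now €443.
Claim 3 (€7,539): deductible met; 20% of €7,539 = €1,507.80. That would push OOP to €1,950.80, over the €800 cap, so traveler pays €800 − €443 = €357.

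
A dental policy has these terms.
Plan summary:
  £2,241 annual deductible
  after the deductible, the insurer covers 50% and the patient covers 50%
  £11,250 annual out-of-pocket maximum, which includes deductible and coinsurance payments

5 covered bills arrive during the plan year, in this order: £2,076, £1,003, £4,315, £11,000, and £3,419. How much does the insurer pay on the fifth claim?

#1 (£2,076): fully absorbed by the deductible. Patient pays £2,076; OOP now £2,076. Plan pays £2,076 − £2,076 = £0.
#2 (£1,003): £165 finishes the deductible; £838 goes to coinsurance; 50% of £838 = £419. Patient pays £584; OOP now £2,660. Plan pays £1,003 − £584 = £419.
#3 (£4,315): 50% coinsurance on £4,315 = £2,157.50. Patient owes £2,157.50 (running OOP £4,817.50). Plan pays £4,315 − £2,157.50 = £2,157.50.
#4 (£11,000): deductible met; 50% of £11,000 = £5,500. Cost to patient: £5,500. OOP to date £10,317.50. Insurer: £11,000 − £5,500 = £5,500.
#5 (£3,419): deductible met; 50% of £3,419 = £1,709.50. Adding that to £10,317.50 gives £12,027, past the £11,250 cap; patient pays only £11,250 − £10,317.50 = £932.50. Insurer: £3,419 − £932.50 = £2,486.50.

£2,486.50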